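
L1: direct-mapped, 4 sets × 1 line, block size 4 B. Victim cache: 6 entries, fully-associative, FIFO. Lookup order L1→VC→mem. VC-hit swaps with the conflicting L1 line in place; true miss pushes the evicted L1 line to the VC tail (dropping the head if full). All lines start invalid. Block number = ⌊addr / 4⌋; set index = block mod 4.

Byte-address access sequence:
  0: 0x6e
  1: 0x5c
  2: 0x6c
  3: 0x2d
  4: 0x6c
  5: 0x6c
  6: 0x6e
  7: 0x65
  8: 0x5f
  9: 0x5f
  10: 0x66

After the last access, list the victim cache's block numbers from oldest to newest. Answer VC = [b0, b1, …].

VC = [27, 11]

#0 0x6e→b27/s3 MISS; vc=[]
#1 0x5c→b23/s3 MISS; vc=[27]
#2 0x6c→b27/s3 VC-HIT; vc=[23]
#3 0x2d→b11/s3 MISS; vc=[23,27]
#4 0x6c→b27/s3 VC-HIT; vc=[23,11]
#5 0x6c→b27/s3 L1-HIT; vc=[23,11]
#6 0x6e→b27/s3 L1-HIT; vc=[23,11]
#7 0x65→b25/s1 MISS; vc=[23,11]
#8 0x5f→b23/s3 VC-HIT; vc=[27,11]
#9 0x5f→b23/s3 L1-HIT; vc=[27,11]
#10 0x66→b25/s1 L1-HIT; vc=[27,11]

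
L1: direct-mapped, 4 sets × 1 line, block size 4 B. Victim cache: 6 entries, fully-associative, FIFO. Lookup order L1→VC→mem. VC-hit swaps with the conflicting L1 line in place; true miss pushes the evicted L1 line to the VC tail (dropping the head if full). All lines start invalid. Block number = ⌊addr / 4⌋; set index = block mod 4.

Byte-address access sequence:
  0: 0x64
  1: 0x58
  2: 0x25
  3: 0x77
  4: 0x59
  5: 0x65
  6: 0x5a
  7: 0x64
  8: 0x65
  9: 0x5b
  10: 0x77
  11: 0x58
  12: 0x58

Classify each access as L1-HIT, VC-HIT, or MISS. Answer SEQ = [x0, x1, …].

SEQ = [MISS, MISS, MISS, MISS, L1-HIT, VC-HIT, L1-HIT, L1-HIT, L1-HIT, L1-HIT, VC-HIT, L1-HIT, L1-HIT]

  [0] addr=0x64 blk=25 s=1: MISS | VC []
  [1] addr=0x58 blk=22 s=2: MISS | VC []
  [2] addr=0x25 blk=9 s=1: MISS | VC [25]
  [3] addr=0x77 blk=29 s=1: MISS | VC [25, 9]
  [4] addr=0x59 blk=22 s=2: L1-HIT | VC [25, 9]
  [5] addr=0x65 blk=25 s=1: VC-HIT | VC [29, 9]
  [6] addr=0x5a blk=22 s=2: L1-HIT | VC [29, 9]
  [7] addr=0x64 blk=25 s=1: L1-HIT | VC [29, 9]
  [8] addr=0x65 blk=25 s=1: L1-HIT | VC [29, 9]
  [9] addr=0x5b blk=22 s=2: L1-HIT | VC [29, 9]
  [10] addr=0x77 blk=29 s=1: VC-HIT | VC [25, 9]
  [11] addr=0x58 blk=22 s=2: L1-HIT | VC [25, 9]
  [12] addr=0x58 blk=22 s=2: L1-HIT | VC [25, 9]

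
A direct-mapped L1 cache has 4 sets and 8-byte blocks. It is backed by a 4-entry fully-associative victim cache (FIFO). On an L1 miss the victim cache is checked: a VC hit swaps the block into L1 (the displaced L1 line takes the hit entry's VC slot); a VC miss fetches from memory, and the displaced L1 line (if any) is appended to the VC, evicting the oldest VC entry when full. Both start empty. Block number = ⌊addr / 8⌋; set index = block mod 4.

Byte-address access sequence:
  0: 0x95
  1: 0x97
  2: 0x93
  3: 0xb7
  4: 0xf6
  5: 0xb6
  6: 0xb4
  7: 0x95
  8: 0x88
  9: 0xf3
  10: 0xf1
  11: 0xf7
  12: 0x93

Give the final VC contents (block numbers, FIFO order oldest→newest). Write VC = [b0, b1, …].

  [0] addr=0x95 blk=18 s=2: MISS | VC []
  [1] addr=0x97 blk=18 s=2: L1-HIT | VC []
  [2] addr=0x93 blk=18 s=2: L1-HIT | VC []
  [3] addr=0xb7 blk=22 s=2: MISS | VC [18]
  [4] addr=0xf6 blk=30 s=2: MISS | VC [18, 22]
  [5] addr=0xb6 blk=22 s=2: VC-HIT | VC [18, 30]
  [6] addr=0xb4 blk=22 s=2: L1-HIT | VC [18, 30]
  [7] addr=0x95 blk=18 s=2: VC-HIT | VC [22, 30]
  [8] addr=0x88 blk=17 s=1: MISS | VC [22, 30]
  [9] addr=0xf3 blk=30 s=2: VC-HIT | VC [22, 18]
  [10] addr=0xf1 blk=30 s=2: L1-HIT | VC [22, 18]
  [11] addr=0xf7 blk=30 s=2: L1-HIT | VC [22, 18]
  [12] addr=0x93 blk=18 s=2: VC-HIT | VC [22, 30]

VC = [22, 30]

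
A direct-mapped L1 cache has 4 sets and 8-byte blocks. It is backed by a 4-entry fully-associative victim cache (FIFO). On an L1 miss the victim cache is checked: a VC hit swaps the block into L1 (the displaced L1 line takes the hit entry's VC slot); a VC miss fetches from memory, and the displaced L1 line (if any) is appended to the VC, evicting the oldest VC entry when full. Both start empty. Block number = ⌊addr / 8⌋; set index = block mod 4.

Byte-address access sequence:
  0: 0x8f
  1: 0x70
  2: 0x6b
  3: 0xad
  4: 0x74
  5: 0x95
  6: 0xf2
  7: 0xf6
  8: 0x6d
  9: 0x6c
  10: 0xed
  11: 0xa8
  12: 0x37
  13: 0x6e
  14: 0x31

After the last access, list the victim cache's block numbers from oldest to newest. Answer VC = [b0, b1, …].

0: 0x8f (blk 17, set 1) → MISS  vc=[]
1: 0x70 (blk 14, set 2) → MISS  vc=[]
2: 0x6b (blk 13, set 1) → MISS  vc=[17]
3: 0xad (blk 21, set 1) → MISS  vc=[17, 13]
4: 0x74 (blk 14, set 2) → L1-HIT  vc=[17, 13]
5: 0x95 (blk 18, set 2) → MISS  vc=[17, 13, 14]
6: 0xf2 (blk 30, set 2) → MISS  vc=[17, 13, 14, 18]
7: 0xf6 (blk 30, set 2) → L1-HIT  vc=[17, 13, 14, 18]
8: 0x6d (blk 13, set 1) → VC-HIT  vc=[17, 21, 14, 18]
9: 0x6c (blk 13, set 1) → L1-HIT  vc=[17, 21, 14, 18]
10: 0xed (blk 29, set 1) → MISS  vc=[21, 14, 18, 13]
11: 0xa8 (blk 21, set 1) → VC-HIT  vc=[29, 14, 18, 13]
12: 0x37 (blk 6, set 2) → MISS  vc=[14, 18, 13, 30]
13: 0x6e (blk 13, set 1) → VC-HIT  vc=[14, 18, 21, 30]
14: 0x31 (blk 6, set 2) → L1-HIT  vc=[14, 18, 21, 30]

VC = [14, 18, 21, 30]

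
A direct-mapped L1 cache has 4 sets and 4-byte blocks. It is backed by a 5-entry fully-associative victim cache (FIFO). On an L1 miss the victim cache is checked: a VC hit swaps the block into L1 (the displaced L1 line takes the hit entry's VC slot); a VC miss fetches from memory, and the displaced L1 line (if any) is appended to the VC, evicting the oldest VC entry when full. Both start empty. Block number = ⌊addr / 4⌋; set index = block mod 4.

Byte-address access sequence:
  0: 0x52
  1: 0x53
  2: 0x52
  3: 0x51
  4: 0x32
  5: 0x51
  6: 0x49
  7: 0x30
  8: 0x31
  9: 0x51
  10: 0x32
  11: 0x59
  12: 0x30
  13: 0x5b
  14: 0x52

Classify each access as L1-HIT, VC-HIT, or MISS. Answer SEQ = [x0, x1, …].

SEQ = [MISS, L1-HIT, L1-HIT, L1-HIT, MISS, VC-HIT, MISS, VC-HIT, L1-HIT, VC-HIT, VC-HIT, MISS, L1-HIT, L1-HIT, VC-HIT]

  [0] addr=0x52 blk=20 s=0: MISS | VC []
  [1] addr=0x53 blk=20 s=0: L1-HIT | VC []
  [2] addr=0x52 blk=20 s=0: L1-HIT | VC []
  [3] addr=0x51 blk=20 s=0: L1-HIT | VC []
  [4] addr=0x32 blk=12 s=0: MISS | VC [20]
  [5] addr=0x51 blk=20 s=0: VC-HIT | VC [12]
  [6] addr=0x49 blk=18 s=2: MISS | VC [12]
  [7] addr=0x30 blk=12 s=0: VC-HIT | VC [20]
  [8] addr=0x31 blk=12 s=0: L1-HIT | VC [20]
  [9] addr=0x51 blk=20 s=0: VC-HIT | VC [12]
  [10] addr=0x32 blk=12 s=0: VC-HIT | VC [20]
  [11] addr=0x59 blk=22 s=2: MISS | VC [20, 18]
  [12] addr=0x30 blk=12 s=0: L1-HIT | VC [20, 18]
  [13] addr=0x5b blk=22 s=2: L1-HIT | VC [20, 18]
  [14] addr=0x52 blk=20 s=0: VC-HIT | VC [12, 18]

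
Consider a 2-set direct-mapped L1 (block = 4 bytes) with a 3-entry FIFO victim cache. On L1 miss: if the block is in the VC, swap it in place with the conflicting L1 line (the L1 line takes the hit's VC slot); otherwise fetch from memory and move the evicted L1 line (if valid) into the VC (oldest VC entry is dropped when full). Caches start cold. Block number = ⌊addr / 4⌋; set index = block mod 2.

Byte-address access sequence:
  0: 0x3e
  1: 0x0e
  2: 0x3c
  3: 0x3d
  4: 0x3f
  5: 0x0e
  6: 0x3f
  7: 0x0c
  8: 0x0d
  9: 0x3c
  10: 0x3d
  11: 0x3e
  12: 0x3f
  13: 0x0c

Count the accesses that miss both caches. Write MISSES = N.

#0 0x3e→b15/s1 MISS; vc=[]
#1 0xe→b3/s1 MISS; vc=[15]
#2 0x3c→b15/s1 VC-HIT; vc=[3]
#3 0x3d→b15/s1 L1-HIT; vc=[3]
#4 0x3f→b15/s1 L1-HIT; vc=[3]
#5 0xe→b3/s1 VC-HIT; vc=[15]
#6 0x3f→b15/s1 VC-HIT; vc=[3]
#7 0xc→b3/s1 VC-HIT; vc=[15]
#8 0xd→b3/s1 L1-HIT; vc=[15]
#9 0x3c→b15/s1 VC-HIT; vc=[3]
#10 0x3d→b15/s1 L1-HIT; vc=[3]
#11 0x3e→b15/s1 L1-HIT; vc=[3]
#12 0x3f→b15/s1 L1-HIT; vc=[3]
#13 0xc→b3/s1 VC-HIT; vc=[15]

MISSES = 2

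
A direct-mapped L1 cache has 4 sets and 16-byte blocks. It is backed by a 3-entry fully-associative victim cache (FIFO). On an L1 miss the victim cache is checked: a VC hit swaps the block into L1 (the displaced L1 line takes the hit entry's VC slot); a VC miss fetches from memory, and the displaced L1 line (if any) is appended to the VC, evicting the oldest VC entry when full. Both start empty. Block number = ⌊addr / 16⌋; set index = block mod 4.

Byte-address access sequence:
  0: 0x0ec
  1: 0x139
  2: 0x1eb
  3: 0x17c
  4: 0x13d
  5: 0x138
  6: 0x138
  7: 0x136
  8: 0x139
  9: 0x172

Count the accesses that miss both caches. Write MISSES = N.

MISSES = 4

#0 0xec→b14/s2 MISS; vc=[]
#1 0x139→b19/s3 MISS; vc=[]
#2 0x1eb→b30/s2 MISS; vc=[14]
#3 0x17c→b23/s3 MISS; vc=[14,19]
#4 0x13d→b19/s3 VC-HIT; vc=[14,23]
#5 0x138→b19/s3 L1-HIT; vc=[14,23]
#6 0x138→b19/s3 L1-HIT; vc=[14,23]
#7 0x136→b19/s3 L1-HIT; vc=[14,23]
#8 0x139→b19/s3 L1-HIT; vc=[14,23]
#9 0x172→b23/s3 VC-HIT; vc=[14,19]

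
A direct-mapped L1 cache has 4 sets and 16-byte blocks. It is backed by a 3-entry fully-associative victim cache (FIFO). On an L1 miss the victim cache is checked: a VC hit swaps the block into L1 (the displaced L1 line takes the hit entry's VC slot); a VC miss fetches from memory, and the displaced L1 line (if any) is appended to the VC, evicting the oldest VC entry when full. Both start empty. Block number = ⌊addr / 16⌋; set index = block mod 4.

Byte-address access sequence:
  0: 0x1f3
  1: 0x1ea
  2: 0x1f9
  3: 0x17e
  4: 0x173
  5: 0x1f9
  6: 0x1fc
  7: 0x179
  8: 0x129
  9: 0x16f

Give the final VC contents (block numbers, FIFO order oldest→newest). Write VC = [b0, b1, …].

VC = [31, 30, 18]

  [0] addr=0x1f3 blk=31 s=3: MISS | VC []
  [1] addr=0x1ea blk=30 s=2: MISS | VC []
  [2] addr=0x1f9 blk=31 s=3: L1-HIT | VC []
  [3] addr=0x17e blk=23 s=3: MISS | VC [31]
  [4] addr=0x173 blk=23 s=3: L1-HIT | VC [31]
  [5] addr=0x1f9 blk=31 s=3: VC-HIT | VC [23]
  [6] addr=0x1fc blk=31 s=3: L1-HIT | VC [23]
  [7] addr=0x179 blk=23 s=3: VC-HIT | VC [31]
  [8] addr=0x129 blk=18 s=2: MISS | VC [31, 30]
  [9] addr=0x16f blk=22 s=2: MISS | VC [31, 30, 18]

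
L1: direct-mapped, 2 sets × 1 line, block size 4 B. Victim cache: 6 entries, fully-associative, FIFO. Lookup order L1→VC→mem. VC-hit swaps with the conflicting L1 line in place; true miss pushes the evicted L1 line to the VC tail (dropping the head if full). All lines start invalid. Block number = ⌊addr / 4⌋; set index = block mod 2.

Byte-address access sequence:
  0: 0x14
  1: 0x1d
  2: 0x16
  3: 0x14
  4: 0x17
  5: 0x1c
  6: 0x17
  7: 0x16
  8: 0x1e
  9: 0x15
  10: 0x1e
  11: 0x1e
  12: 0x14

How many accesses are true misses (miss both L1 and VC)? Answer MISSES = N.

MISSES = 2

#0 0x14→b5/s1 MISS; vc=[]
#1 0x1d→b7/s1 MISS; vc=[5]
#2 0x16→b5/s1 VC-HIT; vc=[7]
#3 0x14→b5/s1 L1-HIT; vc=[7]
#4 0x17→b5/s1 L1-HIT; vc=[7]
#5 0x1c→b7/s1 VC-HIT; vc=[5]
#6 0x17→b5/s1 VC-HIT; vc=[7]
#7 0x16→b5/s1 L1-HIT; vc=[7]
#8 0x1e→b7/s1 VC-HIT; vc=[5]
#9 0x15→b5/s1 VC-HIT; vc=[7]
#10 0x1e→b7/s1 VC-HIT; vc=[5]
#11 0x1e→b7/s1 L1-HIT; vc=[5]
#12 0x14→b5/s1 VC-HIT; vc=[7]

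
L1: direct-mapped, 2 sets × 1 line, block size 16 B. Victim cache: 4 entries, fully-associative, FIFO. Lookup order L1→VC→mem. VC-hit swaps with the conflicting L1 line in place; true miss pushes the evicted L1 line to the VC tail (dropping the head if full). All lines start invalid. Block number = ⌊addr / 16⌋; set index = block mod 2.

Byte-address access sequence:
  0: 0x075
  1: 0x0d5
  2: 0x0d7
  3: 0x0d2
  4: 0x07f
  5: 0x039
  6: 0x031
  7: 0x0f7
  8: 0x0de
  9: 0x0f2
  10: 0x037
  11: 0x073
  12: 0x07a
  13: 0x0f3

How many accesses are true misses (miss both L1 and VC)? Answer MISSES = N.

MISSES = 4

#0 0x75→b7/s1 MISS; vc=[]
#1 0xd5→b13/s1 MISS; vc=[7]
#2 0xd7→b13/s1 L1-HIT; vc=[7]
#3 0xd2→b13/s1 L1-HIT; vc=[7]
#4 0x7f→b7/s1 VC-HIT; vc=[13]
#5 0x39→b3/s1 MISS; vc=[13,7]
#6 0x31→b3/s1 L1-HIT; vc=[13,7]
#7 0xf7→b15/s1 MISS; vc=[13,7,3]
#8 0xde→b13/s1 VC-HIT; vc=[15,7,3]
#9 0xf2→b15/s1 VC-HIT; vc=[13,7,3]
#10 0x37→b3/s1 VC-HIT; vc=[13,7,15]
#11 0x73→b7/s1 VC-HIT; vc=[13,3,15]
#12 0x7a→b7/s1 L1-HIT; vc=[13,3,15]
#13 0xf3→b15/s1 VC-HIT; vc=[13,3,7]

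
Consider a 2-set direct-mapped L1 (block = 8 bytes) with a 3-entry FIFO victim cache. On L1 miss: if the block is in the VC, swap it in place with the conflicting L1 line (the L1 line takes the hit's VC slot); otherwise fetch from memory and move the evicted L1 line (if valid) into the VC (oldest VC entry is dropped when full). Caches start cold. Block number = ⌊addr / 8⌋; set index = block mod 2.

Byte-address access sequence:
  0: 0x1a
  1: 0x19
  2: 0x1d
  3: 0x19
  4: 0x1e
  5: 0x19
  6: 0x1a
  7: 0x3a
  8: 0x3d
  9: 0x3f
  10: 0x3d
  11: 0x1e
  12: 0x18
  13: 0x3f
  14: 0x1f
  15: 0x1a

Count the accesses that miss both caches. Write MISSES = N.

  [0] addr=0x1a blk=3 s=1: MISS | VC []
  [1] addr=0x19 blk=3 s=1: L1-HIT | VC []
  [2] addr=0x1d blk=3 s=1: L1-HIT | VC []
  [3] addr=0x19 blk=3 s=1: L1-HIT | VC []
  [4] addr=0x1e blk=3 s=1: L1-HIT | VC []
  [5] addr=0x19 blk=3 s=1: L1-HIT | VC []
  [6] addr=0x1a blk=3 s=1: L1-HIT | VC []
  [7] addr=0x3a blk=7 s=1: MISS | VC [3]
  [8] addr=0x3d blk=7 s=1: L1-HIT | VC [3]
  [9] addr=0x3f blk=7 s=1: L1-HIT | VC [3]
  [10] addr=0x3d blk=7 s=1: L1-HIT | VC [3]
  [11] addr=0x1e blk=3 s=1: VC-HIT | VC [7]
  [12] addr=0x18 blk=3 s=1: L1-HIT | VC [7]
  [13] addr=0x3f blk=7 s=1: VC-HIT | VC [3]
  [14] addr=0x1f blk=3 s=1: VC-HIT | VC [7]
  [15] addr=0x1a blk=3 s=1: L1-HIT | VC [7]

MISSES = 2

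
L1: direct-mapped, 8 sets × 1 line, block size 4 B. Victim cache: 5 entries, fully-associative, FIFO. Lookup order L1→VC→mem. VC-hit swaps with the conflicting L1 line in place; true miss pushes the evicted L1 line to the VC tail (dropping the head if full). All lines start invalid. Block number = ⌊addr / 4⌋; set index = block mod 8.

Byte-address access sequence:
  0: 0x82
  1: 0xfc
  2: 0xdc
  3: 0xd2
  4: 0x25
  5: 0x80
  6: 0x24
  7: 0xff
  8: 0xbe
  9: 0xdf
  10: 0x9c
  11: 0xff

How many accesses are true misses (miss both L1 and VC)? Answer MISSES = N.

0: 0x82 (blk 32, set 0) → MISS  vc=[]
1: 0xfc (blk 63, set 7) → MISS  vc=[]
2: 0xdc (blk 55, set 7) → MISS  vc=[63]
3: 0xd2 (blk 52, set 4) → MISS  vc=[63]
4: 0x25 (blk 9, set 1) → MISS  vc=[63]
5: 0x80 (blk 32, set 0) → L1-HIT  vc=[63]
6: 0x24 (blk 9, set 1) → L1-HIT  vc=[63]
7: 0xff (blk 63, set 7) → VC-HIT  vc=[55]
8: 0xbe (blk 47, set 7) → MISS  vc=[55, 63]
9: 0xdf (blk 55, set 7) → VC-HIT  vc=[47, 63]
10: 0x9c (blk 39, set 7) → MISS  vc=[47, 63, 55]
11: 0xff (blk 63, set 7) → VC-HIT  vc=[47, 39, 55]

MISSES = 7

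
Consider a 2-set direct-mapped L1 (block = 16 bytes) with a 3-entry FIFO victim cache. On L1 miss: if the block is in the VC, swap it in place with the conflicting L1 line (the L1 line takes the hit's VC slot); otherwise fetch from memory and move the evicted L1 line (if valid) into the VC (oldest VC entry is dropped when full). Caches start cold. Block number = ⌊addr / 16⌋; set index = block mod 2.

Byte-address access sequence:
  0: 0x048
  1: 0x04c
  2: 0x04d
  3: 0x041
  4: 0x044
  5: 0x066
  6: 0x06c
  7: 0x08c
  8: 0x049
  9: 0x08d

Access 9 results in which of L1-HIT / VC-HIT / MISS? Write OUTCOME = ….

0: 0x48 (blk 4, set 0) → MISS  vc=[]
1: 0x4c (blk 4, set 0) → L1-HIT  vc=[]
2: 0x4d (blk 4, set 0) → L1-HIT  vc=[]
3: 0x41 (blk 4, set 0) → L1-HIT  vc=[]
4: 0x44 (blk 4, set 0) → L1-HIT  vc=[]
5: 0x66 (blk 6, set 0) → MISS  vc=[4]
6: 0x6c (blk 6, set 0) → L1-HIT  vc=[4]
7: 0x8c (blk 8, set 0) → MISS  vc=[4, 6]
8: 0x49 (blk 4, set 0) → VC-HIT  vc=[8, 6]
9: 0x8d (blk 8, set 0) → VC-HIT  vc=[4, 6]

OUTCOME = VC-HIT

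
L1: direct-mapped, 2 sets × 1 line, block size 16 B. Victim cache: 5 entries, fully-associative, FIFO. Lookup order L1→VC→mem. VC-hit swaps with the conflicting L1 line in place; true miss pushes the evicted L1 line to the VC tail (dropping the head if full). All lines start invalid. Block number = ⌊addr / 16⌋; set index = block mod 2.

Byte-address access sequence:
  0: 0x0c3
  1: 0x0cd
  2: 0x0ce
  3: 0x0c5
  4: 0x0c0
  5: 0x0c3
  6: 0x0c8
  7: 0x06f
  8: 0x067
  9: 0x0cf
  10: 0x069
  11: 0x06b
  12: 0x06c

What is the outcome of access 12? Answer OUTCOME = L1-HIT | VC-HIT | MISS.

  [0] addr=0xc3 blk=12 s=0: MISS | VC []
  [1] addr=0xcd blk=12 s=0: L1-HIT | VC []
  [2] addr=0xce blk=12 s=0: L1-HIT | VC []
  [3] addr=0xc5 blk=12 s=0: L1-HIT | VC []
  [4] addr=0xc0 blk=12 s=0: L1-HIT | VC []
  [5] addr=0xc3 blk=12 s=0: L1-HIT | VC []
  [6] addr=0xc8 blk=12 s=0: L1-HIT | VC []
  [7] addr=0x6f blk=6 s=0: MISS | VC [12]
  [8] addr=0x67 blk=6 s=0: L1-HIT | VC [12]
  [9] addr=0xcf blk=12 s=0: VC-HIT | VC [6]
  [10] addr=0x69 blk=6 s=0: VC-HIT | VC [12]
  [11] addr=0x6b blk=6 s=0: L1-HIT | VC [12]
  [12] addr=0x6c blk=6 s=0: L1-HIT | VC [12]

OUTCOME = L1-HIT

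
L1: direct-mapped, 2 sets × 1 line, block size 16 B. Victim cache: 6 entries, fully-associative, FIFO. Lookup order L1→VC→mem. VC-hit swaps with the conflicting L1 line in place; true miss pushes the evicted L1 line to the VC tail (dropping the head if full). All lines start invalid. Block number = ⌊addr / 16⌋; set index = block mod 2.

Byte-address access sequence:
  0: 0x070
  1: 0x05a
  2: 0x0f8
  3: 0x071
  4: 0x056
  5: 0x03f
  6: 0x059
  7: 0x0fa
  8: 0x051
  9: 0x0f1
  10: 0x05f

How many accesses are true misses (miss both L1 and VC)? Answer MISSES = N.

0: 0x70 (blk 7, set 1) → MISS  vc=[]
1: 0x5a (blk 5, set 1) → MISS  vc=[7]
2: 0xf8 (blk 15, set 1) → MISS  vc=[7, 5]
3: 0x71 (blk 7, set 1) → VC-HIT  vc=[15, 5]
4: 0x56 (blk 5, set 1) → VC-HIT  vc=[15, 7]
5: 0x3f (blk 3, set 1) → MISS  vc=[15, 7, 5]
6: 0x59 (blk 5, set 1) → VC-HIT  vc=[15, 7, 3]
7: 0xfa (blk 15, set 1) → VC-HIT  vc=[5, 7, 3]
8: 0x51 (blk 5, set 1) → VC-HIT  vc=[15, 7, 3]
9: 0xf1 (blk 15, set 1) → VC-HIT  vc=[5, 7, 3]
10: 0x5f (blk 5, set 1) → VC-HIT  vc=[15, 7, 3]

MISSES = 4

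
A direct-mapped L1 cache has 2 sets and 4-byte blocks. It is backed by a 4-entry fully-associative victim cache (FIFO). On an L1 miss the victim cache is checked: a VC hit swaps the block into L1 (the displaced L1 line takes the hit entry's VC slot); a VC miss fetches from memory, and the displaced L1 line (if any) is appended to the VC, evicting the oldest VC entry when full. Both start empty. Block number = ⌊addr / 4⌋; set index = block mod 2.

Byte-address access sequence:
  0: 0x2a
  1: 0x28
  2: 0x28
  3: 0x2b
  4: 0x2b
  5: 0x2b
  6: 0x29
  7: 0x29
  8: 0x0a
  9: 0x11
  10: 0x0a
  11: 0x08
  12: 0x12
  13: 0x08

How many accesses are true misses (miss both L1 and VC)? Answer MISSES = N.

  [0] addr=0x2a blk=10 s=0: MISS | VC []
  [1] addr=0x28 blk=10 s=0: L1-HIT | VC []
  [2] addr=0x28 blk=10 s=0: L1-HIT | VC []
  [3] addr=0x2b blk=10 s=0: L1-HIT | VC []
  [4] addr=0x2b blk=10 s=0: L1-HIT | VC []
  [5] addr=0x2b blk=10 s=0: L1-HIT | VC []
  [6] addr=0x29 blk=10 s=0: L1-HIT | VC []
  [7] addr=0x29 blk=10 s=0: L1-HIT | VC []
  [8] addr=0xa blk=2 s=0: MISS | VC [10]
  [9] addr=0x11 blk=4 s=0: MISS | VC [10, 2]
  [10] addr=0xa blk=2 s=0: VC-HIT | VC [10, 4]
  [11] addr=0x8 blk=2 s=0: L1-HIT | VC [10, 4]
  [12] addr=0x12 blk=4 s=0: VC-HIT | VC [10, 2]
  [13] addr=0x8 blk=2 s=0: VC-HIT | VC [10, 4]

MISSES = 3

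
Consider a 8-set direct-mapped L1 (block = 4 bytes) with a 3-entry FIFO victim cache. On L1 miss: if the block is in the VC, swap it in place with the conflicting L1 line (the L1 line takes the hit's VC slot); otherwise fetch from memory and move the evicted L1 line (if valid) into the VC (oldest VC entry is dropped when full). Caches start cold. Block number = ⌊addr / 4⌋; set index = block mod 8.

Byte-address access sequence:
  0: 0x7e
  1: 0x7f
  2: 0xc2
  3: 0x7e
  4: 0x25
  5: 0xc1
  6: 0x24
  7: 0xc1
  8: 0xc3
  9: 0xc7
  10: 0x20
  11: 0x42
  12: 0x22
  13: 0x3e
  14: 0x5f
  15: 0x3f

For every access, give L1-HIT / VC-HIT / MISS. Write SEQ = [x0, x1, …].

SEQ = [MISS, L1-HIT, MISS, L1-HIT, MISS, L1-HIT, L1-HIT, L1-HIT, L1-HIT, MISS, MISS, MISS, VC-HIT, MISS, MISS, VC-HIT]

  [0] addr=0x7e blk=31 s=7: MISS | VC []
  [1] addr=0x7f blk=31 s=7: L1-HIT | VC []
  [2] addr=0xc2 blk=48 s=0: MISS | VC []
  [3] addr=0x7e blk=31 s=7: L1-HIT | VC []
  [4] addr=0x25 blk=9 s=1: MISS | VC []
  [5] addr=0xc1 blk=48 s=0: L1-HIT | VC []
  [6] addr=0x24 blk=9 s=1: L1-HIT | VC []
  [7] addr=0xc1 blk=48 s=0: L1-HIT | VC []
  [8] addr=0xc3 blk=48 s=0: L1-HIT | VC []
  [9] addr=0xc7 blk=49 s=1: MISS | VC [9]
  [10] addr=0x20 blk=8 s=0: MISS | VC [9, 48]
  [11] addr=0x42 blk=16 s=0: MISS | VC [9, 48, 8]
  [12] addr=0x22 blk=8 s=0: VC-HIT | VC [9, 48, 16]
  [13] addr=0x3e blk=15 s=7: MISS | VC [48, 16, 31]
  [14] addr=0x5f blk=23 s=7: MISS | VC [16, 31, 15]
  [15] addr=0x3f blk=15 s=7: VC-HIT | VC [16, 31, 23]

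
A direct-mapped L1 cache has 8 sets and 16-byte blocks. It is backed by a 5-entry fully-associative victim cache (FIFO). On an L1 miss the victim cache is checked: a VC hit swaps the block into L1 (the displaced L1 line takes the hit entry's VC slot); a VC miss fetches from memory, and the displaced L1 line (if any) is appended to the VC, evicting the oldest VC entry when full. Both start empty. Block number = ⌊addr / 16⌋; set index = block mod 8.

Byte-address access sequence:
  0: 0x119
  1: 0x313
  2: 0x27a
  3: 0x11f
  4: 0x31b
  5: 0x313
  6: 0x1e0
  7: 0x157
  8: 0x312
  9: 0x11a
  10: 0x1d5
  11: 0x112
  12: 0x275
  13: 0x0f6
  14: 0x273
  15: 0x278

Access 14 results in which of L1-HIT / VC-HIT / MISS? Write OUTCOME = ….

OUTCOME = VC-HIT

  [0] addr=0x119 blk=17 s=1: MISS | VC []
  [1] addr=0x313 blk=49 s=1: MISS | VC [17]
  [2] addr=0x27a blk=39 s=7: MISS | VC [17]
  [3] addr=0x11f blk=17 s=1: VC-HIT | VC [49]
  [4] addr=0x31b blk=49 s=1: VC-HIT | VC [17]
  [5] addr=0x313 blk=49 s=1: L1-HIT | VC [17]
  [6] addr=0x1e0 blk=30 s=6: MISS | VC [17]
  [7] addr=0x157 blk=21 s=5: MISS | VC [17]
  [8] addr=0x312 blk=49 s=1: L1-HIT | VC [17]
  [9] addr=0x11a blk=17 s=1: VC-HIT | VC [49]
  [10] addr=0x1d5 blk=29 s=5: MISS | VC [49, 21]
  [11] addr=0x112 blk=17 s=1: L1-HIT | VC [49, 21]
  [12] addr=0x275 blk=39 s=7: L1-HIT | VC [49, 21]
  [13] addr=0xf6 blk=15 s=7: MISS | VC [49, 21, 39]
  [14] addr=0x273 blk=39 s=7: VC-HIT | VC [49, 21, 15]
  [15] addr=0x278 blk=39 s=7: L1-HIT | VC [49, 21, 15]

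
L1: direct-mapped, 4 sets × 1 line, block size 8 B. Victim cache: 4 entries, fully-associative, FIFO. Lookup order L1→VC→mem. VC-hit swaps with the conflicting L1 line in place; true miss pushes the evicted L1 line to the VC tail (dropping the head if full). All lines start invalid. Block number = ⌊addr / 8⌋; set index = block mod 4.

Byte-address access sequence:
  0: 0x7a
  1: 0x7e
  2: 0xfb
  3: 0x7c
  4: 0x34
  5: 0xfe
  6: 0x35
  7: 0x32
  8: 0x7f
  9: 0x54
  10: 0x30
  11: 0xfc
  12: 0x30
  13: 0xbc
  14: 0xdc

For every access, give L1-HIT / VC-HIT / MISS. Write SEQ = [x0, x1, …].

0: 0x7a (blk 15, set 3) → MISS  vc=[]
1: 0x7e (blk 15, set 3) → L1-HIT  vc=[]
2: 0xfb (blk 31, set 3) → MISS  vc=[15]
3: 0x7c (blk 15, set 3) → VC-HIT  vc=[31]
4: 0x34 (blk 6, set 2) → MISS  vc=[31]
5: 0xfe (blk 31, set 3) → VC-HIT  vc=[15]
6: 0x35 (blk 6, set 2) → L1-HIT  vc=[15]
7: 0x32 (blk 6, set 2) → L1-HIT  vc=[15]
8: 0x7f (blk 15, set 3) → VC-HIT  vc=[31]
9: 0x54 (blk 10, set 2) → MISS  vc=[31, 6]
10: 0x30 (blk 6, set 2) → VC-HIT  vc=[31, 10]
11: 0xfc (blk 31, set 3) → VC-HIT  vc=[15, 10]
12: 0x30 (blk 6, set 2) → L1-HIT  vc=[15, 10]
13: 0xbc (blk 23, set 3) → MISS  vc=[15, 10, 31]
14: 0xdc (blk 27, set 3) → MISS  vc=[15, 10, 31, 23]

SEQ = [MISS, L1-HIT, MISS, VC-HIT, MISS, VC-HIT, L1-HIT, L1-HIT, VC-HIT, MISS, VC-HIT, VC-HIT, L1-HIT, MISS, MISS]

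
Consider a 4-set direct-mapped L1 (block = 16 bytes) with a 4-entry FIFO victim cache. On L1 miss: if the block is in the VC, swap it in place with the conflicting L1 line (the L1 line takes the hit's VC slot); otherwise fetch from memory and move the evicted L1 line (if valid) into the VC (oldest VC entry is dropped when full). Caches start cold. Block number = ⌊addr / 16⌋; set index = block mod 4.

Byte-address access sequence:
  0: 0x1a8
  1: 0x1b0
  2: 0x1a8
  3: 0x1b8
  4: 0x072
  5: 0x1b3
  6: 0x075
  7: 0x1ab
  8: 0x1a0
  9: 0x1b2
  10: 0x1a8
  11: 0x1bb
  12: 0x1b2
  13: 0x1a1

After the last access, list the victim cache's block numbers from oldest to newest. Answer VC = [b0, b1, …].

0: 0x1a8 (blk 26, set 2) → MISS  vc=[]
1: 0x1b0 (blk 27, set 3) → MISS  vc=[]
2: 0x1a8 (blk 26, set 2) → L1-HIT  vc=[]
3: 0x1b8 (blk 27, set 3) → L1-HIT  vc=[]
4: 0x72 (blk 7, set 3) → MISS  vc=[27]
5: 0x1b3 (blk 27, set 3) → VC-HIT  vc=[7]
6: 0x75 (blk 7, set 3) → VC-HIT  vc=[27]
7: 0x1ab (blk 26, set 2) → L1-HIT  vc=[27]
8: 0x1a0 (blk 26, set 2) → L1-HIT  vc=[27]
9: 0x1b2 (blk 27, set 3) → VC-HIT  vc=[7]
10: 0x1a8 (blk 26, set 2) → L1-HIT  vc=[7]
11: 0x1bb (blk 27, set 3) → L1-HIT  vc=[7]
12: 0x1b2 (blk 27, set 3) → L1-HIT  vc=[7]
13: 0x1a1 (blk 26, set 2) → L1-HIT  vc=[7]

VC = [7]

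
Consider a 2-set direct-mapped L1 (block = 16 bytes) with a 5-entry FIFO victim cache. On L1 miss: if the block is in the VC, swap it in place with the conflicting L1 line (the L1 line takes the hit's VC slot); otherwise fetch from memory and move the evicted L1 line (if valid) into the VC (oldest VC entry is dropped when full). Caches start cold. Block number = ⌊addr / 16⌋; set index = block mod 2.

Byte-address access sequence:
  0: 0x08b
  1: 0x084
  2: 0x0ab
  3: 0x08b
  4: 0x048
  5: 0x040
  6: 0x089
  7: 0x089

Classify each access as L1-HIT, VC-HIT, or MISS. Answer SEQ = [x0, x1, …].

SEQ = [MISS, L1-HIT, MISS, VC-HIT, MISS, L1-HIT, VC-HIT, L1-HIT]

#0 0x8b→b8/s0 MISS; vc=[]
#1 0x84→b8/s0 L1-HIT; vc=[]
#2 0xab→b10/s0 MISS; vc=[8]
#3 0x8b→b8/s0 VC-HIT; vc=[10]
#4 0x48→b4/s0 MISS; vc=[10,8]
#5 0x40→b4/s0 L1-HIT; vc=[10,8]
#6 0x89→b8/s0 VC-HIT; vc=[10,4]
#7 0x89→b8/s0 L1-HIT; vc=[10,4]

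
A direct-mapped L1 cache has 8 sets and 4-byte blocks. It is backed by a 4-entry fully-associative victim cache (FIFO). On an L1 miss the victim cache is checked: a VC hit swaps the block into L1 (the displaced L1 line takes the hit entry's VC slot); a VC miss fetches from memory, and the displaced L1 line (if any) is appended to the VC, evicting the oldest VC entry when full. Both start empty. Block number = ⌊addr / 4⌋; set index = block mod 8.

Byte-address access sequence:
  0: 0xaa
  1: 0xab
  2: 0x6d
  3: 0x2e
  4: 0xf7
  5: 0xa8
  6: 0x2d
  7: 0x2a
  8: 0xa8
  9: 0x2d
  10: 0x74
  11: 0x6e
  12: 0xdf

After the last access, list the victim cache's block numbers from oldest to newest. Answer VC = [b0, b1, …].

  [0] addr=0xaa blk=42 s=2: MISS | VC []
  [1] addr=0xab blk=42 s=2: L1-HIT | VC []
  [2] addr=0x6d blk=27 s=3: MISS | VC []
  [3] addr=0x2e blk=11 s=3: MISS | VC [27]
  [4] addr=0xf7 blk=61 s=5: MISS | VC [27]
  [5] addr=0xa8 blk=42 s=2: L1-HIT | VC [27]
  [6] addr=0x2d blk=11 s=3: L1-HIT | VC [27]
  [7] addr=0x2a blk=10 s=2: MISS | VC [27, 42]
  [8] addr=0xa8 blk=42 s=2: VC-HIT | VC [27, 10]
  [9] addr=0x2d blk=11 s=3: L1-HIT | VC [27, 10]
  [10] addr=0x74 blk=29 s=5: MISS | VC [27, 10, 61]
  [11] addr=0x6e blk=27 s=3: VC-HIT | VC [11, 10, 61]
  [12] addr=0xdf blk=55 s=7: MISS | VC [11, 10, 61]

VC = [11, 10, 61]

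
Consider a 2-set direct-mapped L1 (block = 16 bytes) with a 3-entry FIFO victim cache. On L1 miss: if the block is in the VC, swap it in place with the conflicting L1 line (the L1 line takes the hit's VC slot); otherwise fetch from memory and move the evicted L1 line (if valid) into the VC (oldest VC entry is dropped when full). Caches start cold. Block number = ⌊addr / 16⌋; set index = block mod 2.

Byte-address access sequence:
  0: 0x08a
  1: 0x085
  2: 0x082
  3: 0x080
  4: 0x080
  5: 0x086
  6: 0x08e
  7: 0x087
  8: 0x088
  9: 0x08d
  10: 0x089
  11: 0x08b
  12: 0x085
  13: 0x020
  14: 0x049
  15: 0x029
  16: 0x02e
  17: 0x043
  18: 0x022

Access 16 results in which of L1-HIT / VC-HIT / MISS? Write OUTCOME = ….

OUTCOME = L1-HIT

#0 0x8a→b8/s0 MISS; vc=[]
#1 0x85→b8/s0 L1-HIT; vc=[]
#2 0x82→b8/s0 L1-HIT; vc=[]
#3 0x80→b8/s0 L1-HIT; vc=[]
#4 0x80→b8/s0 L1-HIT; vc=[]
#5 0x86→b8/s0 L1-HIT; vc=[]
#6 0x8e→b8/s0 L1-HIT; vc=[]
#7 0x87→b8/s0 L1-HIT; vc=[]
#8 0x88→b8/s0 L1-HIT; vc=[]
#9 0x8d→b8/s0 L1-HIT; vc=[]
#10 0x89→b8/s0 L1-HIT; vc=[]
#11 0x8b→b8/s0 L1-HIT; vc=[]
#12 0x85→b8/s0 L1-HIT; vc=[]
#13 0x20→b2/s0 MISS; vc=[8]
#14 0x49→b4/s0 MISS; vc=[8,2]
#15 0x29→b2/s0 VC-HIT; vc=[8,4]
#16 0x2e→b2/s0 L1-HIT; vc=[8,4]
#17 0x43→b4/s0 VC-HIT; vc=[8,2]
#18 0x22→b2/s0 VC-HIT; vc=[8,4]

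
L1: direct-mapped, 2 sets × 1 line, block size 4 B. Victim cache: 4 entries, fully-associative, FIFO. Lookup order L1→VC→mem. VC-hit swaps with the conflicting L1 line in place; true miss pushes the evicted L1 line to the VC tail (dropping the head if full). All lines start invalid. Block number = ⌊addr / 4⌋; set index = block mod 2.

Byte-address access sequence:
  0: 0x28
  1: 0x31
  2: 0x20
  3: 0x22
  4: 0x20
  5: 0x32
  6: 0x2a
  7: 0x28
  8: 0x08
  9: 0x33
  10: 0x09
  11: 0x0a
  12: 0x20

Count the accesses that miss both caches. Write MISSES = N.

#0 0x28→b10/s0 MISS; vc=[]
#1 0x31→b12/s0 MISS; vc=[10]
#2 0x20→b8/s0 MISS; vc=[10,12]
#3 0x22→b8/s0 L1-HIT; vc=[10,12]
#4 0x20→b8/s0 L1-HIT; vc=[10,12]
#5 0x32→b12/s0 VC-HIT; vc=[10,8]
#6 0x2a→b10/s0 VC-HIT; vc=[12,8]
#7 0x28→b10/s0 L1-HIT; vc=[12,8]
#8 0x8→b2/s0 MISS; vc=[12,8,10]
#9 0x33→b12/s0 VC-HIT; vc=[2,8,10]
#10 0x9→b2/s0 VC-HIT; vc=[12,8,10]
#11 0xa→b2/s0 L1-HIT; vc=[12,8,10]
#12 0x20→b8/s0 VC-HIT; vc=[12,2,10]

MISSES = 4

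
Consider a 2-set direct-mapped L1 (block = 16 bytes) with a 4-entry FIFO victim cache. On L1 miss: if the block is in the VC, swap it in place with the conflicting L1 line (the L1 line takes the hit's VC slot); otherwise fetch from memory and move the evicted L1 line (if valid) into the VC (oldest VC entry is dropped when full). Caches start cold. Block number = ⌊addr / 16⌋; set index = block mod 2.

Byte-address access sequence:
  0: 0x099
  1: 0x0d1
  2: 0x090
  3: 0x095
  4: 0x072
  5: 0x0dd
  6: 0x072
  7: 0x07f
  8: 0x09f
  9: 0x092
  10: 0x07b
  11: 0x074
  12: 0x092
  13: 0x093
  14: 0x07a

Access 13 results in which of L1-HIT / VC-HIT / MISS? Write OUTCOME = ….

0: 0x99 (blk 9, set 1) → MISS  vc=[]
1: 0xd1 (blk 13, set 1) → MISS  vc=[9]
2: 0x90 (blk 9, set 1) → VC-HIT  vc=[13]
3: 0x95 (blk 9, set 1) → L1-HIT  vc=[13]
4: 0x72 (blk 7, set 1) → MISS  vc=[13, 9]
5: 0xdd (blk 13, set 1) → VC-HIT  vc=[7, 9]
6: 0x72 (blk 7, set 1) → VC-HIT  vc=[13, 9]
7: 0x7f (blk 7, set 1) → L1-HIT  vc=[13, 9]
8: 0x9f (blk 9, set 1) → VC-HIT  vc=[13, 7]
9: 0x92 (blk 9, set 1) → L1-HIT  vc=[13, 7]
10: 0x7b (blk 7, set 1) → VC-HIT  vc=[13, 9]
11: 0x74 (blk 7, set 1) → L1-HIT  vc=[13, 9]
12: 0x92 (blk 9, set 1) → VC-HIT  vc=[13, 7]
13: 0x93 (blk 9, set 1) → L1-HIT  vc=[13, 7]
14: 0x7a (blk 7, set 1) → VC-HIT  vc=[13, 9]

OUTCOME = L1-HIT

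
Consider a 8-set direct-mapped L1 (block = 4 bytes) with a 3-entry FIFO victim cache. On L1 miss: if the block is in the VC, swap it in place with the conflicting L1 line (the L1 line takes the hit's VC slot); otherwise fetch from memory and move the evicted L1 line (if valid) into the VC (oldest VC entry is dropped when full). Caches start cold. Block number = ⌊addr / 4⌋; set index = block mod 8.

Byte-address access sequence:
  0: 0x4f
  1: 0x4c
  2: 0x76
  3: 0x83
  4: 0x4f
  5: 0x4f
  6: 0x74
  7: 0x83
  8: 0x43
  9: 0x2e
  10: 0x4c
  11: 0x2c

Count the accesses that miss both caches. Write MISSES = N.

0: 0x4f (blk 19, set 3) → MISS  vc=[]
1: 0x4c (blk 19, set 3) → L1-HIT  vc=[]
2: 0x76 (blk 29, set 5) → MISS  vc=[]
3: 0x83 (blk 32, set 0) → MISS  vc=[]
4: 0x4f (blk 19, set 3) → L1-HIT  vc=[]
5: 0x4f (blk 19, set 3) → L1-HIT  vc=[]
6: 0x74 (blk 29, set 5) → L1-HIT  vc=[]
7: 0x83 (blk 32, set 0) → L1-HIT  vc=[]
8: 0x43 (blk 16, set 0) → MISS  vc=[32]
9: 0x2e (blk 11, set 3) → MISS  vc=[32, 19]
10: 0x4c (blk 19, set 3) → VC-HIT  vc=[32, 11]
11: 0x2c (blk 11, set 3) → VC-HIT  vc=[32, 19]

MISSES = 5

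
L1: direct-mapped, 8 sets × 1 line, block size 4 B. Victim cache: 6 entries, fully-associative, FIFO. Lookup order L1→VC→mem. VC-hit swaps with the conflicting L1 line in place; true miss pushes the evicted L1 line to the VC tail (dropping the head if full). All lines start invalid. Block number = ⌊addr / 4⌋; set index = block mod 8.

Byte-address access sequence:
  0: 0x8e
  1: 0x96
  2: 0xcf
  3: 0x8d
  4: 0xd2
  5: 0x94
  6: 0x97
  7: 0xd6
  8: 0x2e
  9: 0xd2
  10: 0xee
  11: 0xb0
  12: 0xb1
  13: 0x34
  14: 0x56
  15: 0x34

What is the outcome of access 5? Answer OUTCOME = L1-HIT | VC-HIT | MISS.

  [0] addr=0x8e blk=35 s=3: MISS | VC []
  [1] addr=0x96 blk=37 s=5: MISS | VC []
  [2] addr=0xcf blk=51 s=3: MISS | VC [35]
  [3] addr=0x8d blk=35 s=3: VC-HIT | VC [51]
  [4] addr=0xd2 blk=52 s=4: MISS | VC [51]
  [5] addr=0x94 blk=37 s=5: L1-HIT | VC [51]
  [6] addr=0x97 blk=37 s=5: L1-HIT | VC [51]
  [7] addr=0xd6 blk=53 s=5: MISS | VC [51, 37]
  [8] addr=0x2e blk=11 s=3: MISS | VC [51, 37, 35]
  [9] addr=0xd2 blk=52 s=4: L1-HIT | VC [51, 37, 35]
  [10] addr=0xee blk=59 s=3: MISS | VC [51, 37, 35, 11]
  [11] addr=0xb0 blk=44 s=4: MISS | VC [51, 37, 35, 11, 52]
  [12] addr=0xb1 blk=44 s=4: L1-HIT | VC [51, 37, 35, 11, 52]
  [13] addr=0x34 blk=13 s=5: MISS | VC [51, 37, 35, 11, 52, 53]
  [14] addr=0x56 blk=21 s=5: MISS | VC [37, 35, 11, 52, 53, 13]
  [15] addr=0x34 blk=13 s=5: VC-HIT | VC [37, 35, 11, 52, 53, 21]

OUTCOME = L1-HIT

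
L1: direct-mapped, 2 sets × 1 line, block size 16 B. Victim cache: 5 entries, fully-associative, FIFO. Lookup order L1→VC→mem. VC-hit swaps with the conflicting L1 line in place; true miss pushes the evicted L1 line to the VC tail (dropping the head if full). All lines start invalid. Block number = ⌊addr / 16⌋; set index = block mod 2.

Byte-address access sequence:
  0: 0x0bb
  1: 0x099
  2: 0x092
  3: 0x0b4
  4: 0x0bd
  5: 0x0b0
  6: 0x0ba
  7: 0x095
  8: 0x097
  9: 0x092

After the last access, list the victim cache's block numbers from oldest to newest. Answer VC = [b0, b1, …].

0: 0xbb (blk 11, set 1) → MISS  vc=[]
1: 0x99 (blk 9, set 1) → MISS  vc=[11]
2: 0x92 (blk 9, set 1) → L1-HIT  vc=[11]
3: 0xb4 (blk 11, set 1) → VC-HIT  vc=[9]
4: 0xbd (blk 11, set 1) → L1-HIT  vc=[9]
5: 0xb0 (blk 11, set 1) → L1-HIT  vc=[9]
6: 0xba (blk 11, set 1) → L1-HIT  vc=[9]
7: 0x95 (blk 9, set 1) → VC-HIT  vc=[11]
8: 0x97 (blk 9, set 1) → L1-HIT  vc=[11]
9: 0x92 (blk 9, set 1) → L1-HIT  vc=[11]

VC = [11]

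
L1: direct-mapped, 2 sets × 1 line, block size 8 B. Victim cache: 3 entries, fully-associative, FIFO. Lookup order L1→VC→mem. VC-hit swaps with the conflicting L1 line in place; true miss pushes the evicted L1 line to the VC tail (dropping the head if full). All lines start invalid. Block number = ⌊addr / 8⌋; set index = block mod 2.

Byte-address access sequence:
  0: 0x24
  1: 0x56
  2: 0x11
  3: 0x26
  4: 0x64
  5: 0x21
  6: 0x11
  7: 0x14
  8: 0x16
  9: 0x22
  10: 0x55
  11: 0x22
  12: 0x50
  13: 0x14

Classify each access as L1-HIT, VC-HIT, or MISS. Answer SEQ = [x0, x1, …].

SEQ = [MISS, MISS, MISS, VC-HIT, MISS, VC-HIT, VC-HIT, L1-HIT, L1-HIT, VC-HIT, VC-HIT, VC-HIT, VC-HIT, VC-HIT]

0: 0x24 (blk 4, set 0) → MISS  vc=[]
1: 0x56 (blk 10, set 0) → MISS  vc=[4]
2: 0x11 (blk 2, set 0) → MISS  vc=[4, 10]
3: 0x26 (blk 4, set 0) → VC-HIT  vc=[2, 10]
4: 0x64 (blk 12, set 0) → MISS  vc=[2, 10, 4]
5: 0x21 (blk 4, set 0) → VC-HIT  vc=[2, 10, 12]
6: 0x11 (blk 2, set 0) → VC-HIT  vc=[4, 10, 12]
7: 0x14 (blk 2, set 0) → L1-HIT  vc=[4, 10, 12]
8: 0x16 (blk 2, set 0) → L1-HIT  vc=[4, 10, 12]
9: 0x22 (blk 4, set 0) → VC-HIT  vc=[2, 10, 12]
10: 0x55 (blk 10, set 0) → VC-HIT  vc=[2, 4, 12]
11: 0x22 (blk 4, set 0) → VC-HIT  vc=[2, 10, 12]
12: 0x50 (blk 10, set 0) → VC-HIT  vc=[2, 4, 12]
13: 0x14 (blk 2, set 0) → VC-HIT  vc=[10, 4, 12]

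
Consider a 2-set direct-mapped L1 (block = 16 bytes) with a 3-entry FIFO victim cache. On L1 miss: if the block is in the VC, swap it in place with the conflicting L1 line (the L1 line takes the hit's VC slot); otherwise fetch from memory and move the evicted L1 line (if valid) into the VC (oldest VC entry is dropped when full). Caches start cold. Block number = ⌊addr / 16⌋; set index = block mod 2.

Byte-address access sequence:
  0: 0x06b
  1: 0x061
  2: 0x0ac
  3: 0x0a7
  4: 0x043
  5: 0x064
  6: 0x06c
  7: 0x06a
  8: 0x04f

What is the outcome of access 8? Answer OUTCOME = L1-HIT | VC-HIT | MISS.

OUTCOME = VC-HIT

0: 0x6b (blk 6, set 0) → MISS  vc=[]
1: 0x61 (blk 6, set 0) → L1-HIT  vc=[]
2: 0xac (blk 10, set 0) → MISS  vc=[6]
3: 0xa7 (blk 10, set 0) → L1-HIT  vc=[6]
4: 0x43 (blk 4, set 0) → MISS  vc=[6, 10]
5: 0x64 (blk 6, set 0) → VC-HIT  vc=[4, 10]
6: 0x6c (blk 6, set 0) → L1-HIT  vc=[4, 10]
7: 0x6a (blk 6, set 0) → L1-HIT  vc=[4, 10]
8: 0x4f (blk 4, set 0) → VC-HIT  vc=[6, 10]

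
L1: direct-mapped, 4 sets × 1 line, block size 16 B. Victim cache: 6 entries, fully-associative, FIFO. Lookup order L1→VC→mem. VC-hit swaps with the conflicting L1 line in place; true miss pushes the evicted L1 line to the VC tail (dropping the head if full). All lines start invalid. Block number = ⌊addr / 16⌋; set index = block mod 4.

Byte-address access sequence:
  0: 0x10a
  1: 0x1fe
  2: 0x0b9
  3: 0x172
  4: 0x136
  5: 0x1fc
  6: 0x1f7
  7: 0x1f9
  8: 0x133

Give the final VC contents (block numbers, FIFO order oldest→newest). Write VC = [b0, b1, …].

VC = [31, 11, 23]

#0 0x10a→b16/s0 MISS; vc=[]
#1 0x1fe→b31/s3 MISS; vc=[]
#2 0xb9→b11/s3 MISS; vc=[31]
#3 0x172→b23/s3 MISS; vc=[31,11]
#4 0x136→b19/s3 MISS; vc=[31,11,23]
#5 0x1fc→b31/s3 VC-HIT; vc=[19,11,23]
#6 0x1f7→b31/s3 L1-HIT; vc=[19,11,23]
#7 0x1f9→b31/s3 L1-HIT; vc=[19,11,23]
#8 0x133→b19/s3 VC-HIT; vc=[31,11,23]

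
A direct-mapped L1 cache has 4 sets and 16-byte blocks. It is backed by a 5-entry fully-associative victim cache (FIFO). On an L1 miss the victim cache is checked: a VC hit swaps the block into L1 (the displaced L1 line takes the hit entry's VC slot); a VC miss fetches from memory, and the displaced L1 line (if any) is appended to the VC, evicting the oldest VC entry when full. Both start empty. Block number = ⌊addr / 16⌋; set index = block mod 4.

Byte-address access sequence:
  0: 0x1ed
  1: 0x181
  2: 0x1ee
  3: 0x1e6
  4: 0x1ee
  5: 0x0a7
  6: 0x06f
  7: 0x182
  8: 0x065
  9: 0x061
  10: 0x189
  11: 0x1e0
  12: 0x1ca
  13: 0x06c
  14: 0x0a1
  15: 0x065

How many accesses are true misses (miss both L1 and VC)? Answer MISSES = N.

MISSES = 5

  [0] addr=0x1ed blk=30 s=2: MISS | VC []
  [1] addr=0x181 blk=24 s=0: MISS | VC []
  [2] addr=0x1ee blk=30 s=2: L1-HIT | VC []
  [3] addr=0x1e6 blk=30 s=2: L1-HIT | VC []
  [4] addr=0x1ee blk=30 s=2: L1-HIT | VC []
  [5] addr=0xa7 blk=10 s=2: MISS | VC [30]
  [6] addr=0x6f blk=6 s=2: MISS | VC [30, 10]
  [7] addr=0x182 blk=24 s=0: L1-HIT | VC [30, 10]
  [8] addr=0x65 blk=6 s=2: L1-HIT | VC [30, 10]
  [9] addr=0x61 blk=6 s=2: L1-HIT | VC [30, 10]
  [10] addr=0x189 blk=24 s=0: L1-HIT | VC [30, 10]
  [11] addr=0x1e0 blk=30 s=2: VC-HIT | VC [6, 10]
  [12] addr=0x1ca blk=28 s=0: MISS | VC [6, 10, 24]
  [13] addr=0x6c blk=6 s=2: VC-HIT | VC [30, 10, 24]
  [14] addr=0xa1 blk=10 s=2: VC-HIT | VC [30, 6, 24]
  [15] addr=0x65 blk=6 s=2: VC-HIT | VC [30, 10, 24]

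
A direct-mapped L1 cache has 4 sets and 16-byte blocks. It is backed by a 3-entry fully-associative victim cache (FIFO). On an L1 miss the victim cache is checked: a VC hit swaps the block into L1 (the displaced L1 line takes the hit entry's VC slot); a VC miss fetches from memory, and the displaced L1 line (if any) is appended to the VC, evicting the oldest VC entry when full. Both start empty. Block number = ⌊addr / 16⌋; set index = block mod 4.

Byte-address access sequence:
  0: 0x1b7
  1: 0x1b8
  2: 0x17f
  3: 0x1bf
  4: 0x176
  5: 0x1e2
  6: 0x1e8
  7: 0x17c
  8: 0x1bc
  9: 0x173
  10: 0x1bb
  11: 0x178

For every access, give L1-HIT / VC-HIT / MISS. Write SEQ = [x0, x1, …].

SEQ = [MISS, L1-HIT, MISS, VC-HIT, VC-HIT, MISS, L1-HIT, L1-HIT, VC-HIT, VC-HIT, VC-HIT, VC-HIT]

#0 0x1b7→b27/s3 MISS; vc=[]
#1 0x1b8→b27/s3 L1-HIT; vc=[]
#2 0x17f→b23/s3 MISS; vc=[27]
#3 0x1bf→b27/s3 VC-HIT; vc=[23]
#4 0x176→b23/s3 VC-HIT; vc=[27]
#5 0x1e2→b30/s2 MISS; vc=[27]
#6 0x1e8→b30/s2 L1-HIT; vc=[27]
#7 0x17c→b23/s3 L1-HIT; vc=[27]
#8 0x1bc→b27/s3 VC-HIT; vc=[23]
#9 0x173→b23/s3 VC-HIT; vc=[27]
#10 0x1bb→b27/s3 VC-HIT; vc=[23]
#11 0x178→b23/s3 VC-HIT; vc=[27]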